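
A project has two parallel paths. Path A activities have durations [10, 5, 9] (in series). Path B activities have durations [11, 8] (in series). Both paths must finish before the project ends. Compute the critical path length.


Path A total = 10 + 5 + 9 = 24
Path B total = 11 + 8 = 19
Critical path = longest path = max(24, 19) = 24

24


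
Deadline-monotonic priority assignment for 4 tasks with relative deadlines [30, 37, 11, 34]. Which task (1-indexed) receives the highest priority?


Sort tasks by relative deadline (ascending):
  Task 3: deadline = 11
  Task 1: deadline = 30
  Task 4: deadline = 34
  Task 2: deadline = 37
Priority order (highest first): [3, 1, 4, 2]
Highest priority task = 3

3


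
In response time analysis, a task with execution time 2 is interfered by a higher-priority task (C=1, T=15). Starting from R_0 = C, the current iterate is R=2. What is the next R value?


R_next = C + ceil(R_prev / T_hp) * C_hp
ceil(2 / 15) = ceil(0.1333) = 1
Interference = 1 * 1 = 1
R_next = 2 + 1 = 3

3


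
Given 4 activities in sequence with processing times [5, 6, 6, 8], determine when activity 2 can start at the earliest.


Activity 2 starts after activities 1 through 1 complete.
Predecessor durations: [5]
ES = 5 = 5

5


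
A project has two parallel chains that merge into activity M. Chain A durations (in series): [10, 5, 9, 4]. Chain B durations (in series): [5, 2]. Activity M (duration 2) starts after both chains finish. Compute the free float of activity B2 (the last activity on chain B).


ES(B2) = sum of predecessors on chain B = 5
EF(B2) = ES + duration = 5 + 2 = 7
Successor of B2 is M. ES(M) = max(sum(A), sum(B)) = max(28, 7) = 28
Free float = ES(successor) - EF(current) = 28 - 7 = 21

21


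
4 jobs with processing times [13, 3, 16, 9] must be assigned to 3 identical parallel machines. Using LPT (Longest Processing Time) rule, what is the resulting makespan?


Sort jobs in decreasing order (LPT): [16, 13, 9, 3]
Assign each job to the least loaded machine:
  Machine 1: jobs [16], load = 16
  Machine 2: jobs [13], load = 13
  Machine 3: jobs [9, 3], load = 12
Makespan = max load = 16

16


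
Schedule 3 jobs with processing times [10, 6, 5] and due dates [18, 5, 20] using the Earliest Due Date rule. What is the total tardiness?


Sort by due date (EDD order): [(6, 5), (10, 18), (5, 20)]
Compute completion times and tardiness:
  Job 1: p=6, d=5, C=6, tardiness=max(0,6-5)=1
  Job 2: p=10, d=18, C=16, tardiness=max(0,16-18)=0
  Job 3: p=5, d=20, C=21, tardiness=max(0,21-20)=1
Total tardiness = 2

2


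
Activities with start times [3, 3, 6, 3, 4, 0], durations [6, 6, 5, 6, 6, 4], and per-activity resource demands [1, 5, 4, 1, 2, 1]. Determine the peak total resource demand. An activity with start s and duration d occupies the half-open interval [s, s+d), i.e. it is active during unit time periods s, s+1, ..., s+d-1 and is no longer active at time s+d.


Each activity i is active on [start_i, start_i + duration_i).
Compute total resource usage per time slot:
  t=0: active resources = [1], total = 1
  t=1: active resources = [1], total = 1
  t=2: active resources = [1], total = 1
  t=3: active resources = [1, 5, 1, 1], total = 8
  t=4: active resources = [1, 5, 1, 2], total = 9
  t=5: active resources = [1, 5, 1, 2], total = 9
  t=6: active resources = [1, 5, 4, 1, 2], total = 13
  t=7: active resources = [1, 5, 4, 1, 2], total = 13
  t=8: active resources = [1, 5, 4, 1, 2], total = 13
  t=9: active resources = [4, 2], total = 6
  t=10: active resources = [4], total = 4
Peak resource demand = 13

13


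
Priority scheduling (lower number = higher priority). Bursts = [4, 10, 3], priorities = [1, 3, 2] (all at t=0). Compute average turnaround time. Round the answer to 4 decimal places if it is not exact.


Sort by priority (ascending = highest first):
Order: [(1, 4), (2, 3), (3, 10)]
Completion times:
  Priority 1, burst=4, C=4
  Priority 2, burst=3, C=7
  Priority 3, burst=10, C=17
Average turnaround = 28/3 = 9.3333

9.3333


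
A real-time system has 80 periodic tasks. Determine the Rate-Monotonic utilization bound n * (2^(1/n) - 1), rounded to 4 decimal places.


Compute 2^(1/80) = 1.0087019838
Subtract 1: 1.0087019838 - 1 = 0.0087019838
Multiply by n: 80 * 0.0087019838 = 0.6961587040
Round to 4 dp: 0.6962

0.6962


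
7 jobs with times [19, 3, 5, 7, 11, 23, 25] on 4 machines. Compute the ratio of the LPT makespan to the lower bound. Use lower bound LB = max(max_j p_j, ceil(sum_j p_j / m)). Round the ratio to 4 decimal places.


LPT order: [25, 23, 19, 11, 7, 5, 3]
Machine loads after assignment: [25, 23, 22, 23]
LPT makespan = 25
Lower bound = max(max_job, ceil(total/4)) = max(25, 24) = 25
Ratio = 25 / 25 = 1.0

1.0


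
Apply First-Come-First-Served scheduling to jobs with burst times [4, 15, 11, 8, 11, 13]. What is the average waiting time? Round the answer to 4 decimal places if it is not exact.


FCFS order (as given): [4, 15, 11, 8, 11, 13]
Waiting times:
  Job 1: wait = 0
  Job 2: wait = 4
  Job 3: wait = 19
  Job 4: wait = 30
  Job 5: wait = 38
  Job 6: wait = 49
Sum of waiting times = 140
Average waiting time = 140/6 = 23.3333

23.3333


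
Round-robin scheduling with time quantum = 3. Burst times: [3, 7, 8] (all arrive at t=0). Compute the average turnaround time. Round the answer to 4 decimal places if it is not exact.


Time quantum = 3
Execution trace:
  J1 runs 3 units, time = 3
  J2 runs 3 units, time = 6
  J3 runs 3 units, time = 9
  J2 runs 3 units, time = 12
  J3 runs 3 units, time = 15
  J2 runs 1 units, time = 16
  J3 runs 2 units, time = 18
Finish times: [3, 16, 18]
Average turnaround = 37/3 = 12.3333

12.3333


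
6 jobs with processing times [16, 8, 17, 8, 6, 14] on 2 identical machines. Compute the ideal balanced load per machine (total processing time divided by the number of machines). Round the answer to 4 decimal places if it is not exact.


Total processing time = 16 + 8 + 17 + 8 + 6 + 14 = 69
Number of machines = 2
Ideal balanced load = 69 / 2 = 34.5

34.5


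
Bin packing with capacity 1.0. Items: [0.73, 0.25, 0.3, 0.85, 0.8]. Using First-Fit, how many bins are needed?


Place items sequentially using First-Fit:
  Item 0.73 -> new Bin 1
  Item 0.25 -> Bin 1 (now 0.98)
  Item 0.3 -> new Bin 2
  Item 0.85 -> new Bin 3
  Item 0.8 -> new Bin 4
Total bins used = 4

4


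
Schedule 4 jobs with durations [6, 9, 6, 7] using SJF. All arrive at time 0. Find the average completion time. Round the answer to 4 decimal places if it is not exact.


SJF order (ascending): [6, 6, 7, 9]
Completion times:
  Job 1: burst=6, C=6
  Job 2: burst=6, C=12
  Job 3: burst=7, C=19
  Job 4: burst=9, C=28
Average completion = 65/4 = 16.25

16.25


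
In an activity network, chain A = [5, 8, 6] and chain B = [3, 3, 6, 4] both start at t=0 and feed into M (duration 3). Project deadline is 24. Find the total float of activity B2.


Forward pass: ES(B2) = sum of predecessors on chain B = 3
EF = ES + duration = 3 + 3 = 6
Backward pass: LF(M) = deadline = 24; LS(M) = 24 - 3 = 21
LF(B2) = LS(M) - sum(successors on chain B) = 21 - 10 = 11
LS = LF - duration = 11 - 3 = 8
Total float = LS - ES = 8 - 3 = 5

5


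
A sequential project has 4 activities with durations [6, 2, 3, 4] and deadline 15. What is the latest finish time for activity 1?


LF(activity 1) = deadline - sum of successor durations
Successors: activities 2 through 4 with durations [2, 3, 4]
Sum of successor durations = 9
LF = 15 - 9 = 6

6


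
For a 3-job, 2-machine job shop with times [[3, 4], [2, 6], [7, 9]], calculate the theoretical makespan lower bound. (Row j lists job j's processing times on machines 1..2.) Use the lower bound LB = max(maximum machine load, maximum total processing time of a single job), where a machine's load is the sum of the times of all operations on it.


Machine loads:
  Machine 1: 3 + 2 + 7 = 12
  Machine 2: 4 + 6 + 9 = 19
Max machine load = 19
Job totals:
  Job 1: 7
  Job 2: 8
  Job 3: 16
Max job total = 16
Lower bound = max(19, 16) = 19

19


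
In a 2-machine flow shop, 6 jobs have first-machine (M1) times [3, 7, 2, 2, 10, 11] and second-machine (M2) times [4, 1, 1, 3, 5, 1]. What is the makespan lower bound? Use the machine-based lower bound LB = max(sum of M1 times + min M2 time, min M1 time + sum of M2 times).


LB1 = sum(M1 times) + min(M2 times) = 35 + 1 = 36
LB2 = min(M1 times) + sum(M2 times) = 2 + 15 = 17
Lower bound = max(LB1, LB2) = max(36, 17) = 36

36


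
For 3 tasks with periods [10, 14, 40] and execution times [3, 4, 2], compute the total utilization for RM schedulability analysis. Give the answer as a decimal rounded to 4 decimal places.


Compute individual utilizations (exact fractions):
  Task 1: C/T = 3/10 (approx. 0.3)
  Task 2: C/T = 4/14 = 2/7 (approx. 0.2857)
  Task 3: C/T = 2/40 = 1/20 (approx. 0.05)
Total utilization U = 3/10 + 2/7 + 1/20 = 89/140
Rounded to 4 decimal places: U = 0.6357
RM (Liu & Layland) bound for 3 tasks = 0.779763; compare with U = 89/140 (approx. 0.635714)
U <= bound, so schedulable by RM sufficient condition.

0.6357


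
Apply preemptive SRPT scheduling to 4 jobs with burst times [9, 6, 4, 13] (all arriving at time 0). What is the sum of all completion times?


Since all jobs arrive at t=0, SRPT equals SPT ordering.
SPT order: [4, 6, 9, 13]
Completion times:
  Job 1: p=4, C=4
  Job 2: p=6, C=10
  Job 3: p=9, C=19
  Job 4: p=13, C=32
Total completion time = 4 + 10 + 19 + 32 = 65

65


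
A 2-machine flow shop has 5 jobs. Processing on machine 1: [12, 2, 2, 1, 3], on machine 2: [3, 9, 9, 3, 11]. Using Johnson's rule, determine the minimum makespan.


Apply Johnson's rule:
  Group 1 (a <= b): [(4, 1, 3), (2, 2, 9), (3, 2, 9), (5, 3, 11)]
  Group 2 (a > b): [(1, 12, 3)]
Optimal job order: [4, 2, 3, 5, 1]
Schedule:
  Job 4: M1 done at 1, M2 done at 4
  Job 2: M1 done at 3, M2 done at 13
  Job 3: M1 done at 5, M2 done at 22
  Job 5: M1 done at 8, M2 done at 33
  Job 1: M1 done at 20, M2 done at 36
Makespan = 36

36


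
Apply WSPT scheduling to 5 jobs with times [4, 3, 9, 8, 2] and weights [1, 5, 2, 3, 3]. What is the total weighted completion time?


Compute p/w ratios and sort ascending (WSPT): [(3, 5), (2, 3), (8, 3), (4, 1), (9, 2)]
Compute weighted completion times:
  Job (p=3,w=5): C=3, w*C=5*3=15
  Job (p=2,w=3): C=5, w*C=3*5=15
  Job (p=8,w=3): C=13, w*C=3*13=39
  Job (p=4,w=1): C=17, w*C=1*17=17
  Job (p=9,w=2): C=26, w*C=2*26=52
Total weighted completion time = 138

138


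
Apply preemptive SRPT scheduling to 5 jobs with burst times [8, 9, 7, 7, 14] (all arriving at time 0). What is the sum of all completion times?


Since all jobs arrive at t=0, SRPT equals SPT ordering.
SPT order: [7, 7, 8, 9, 14]
Completion times:
  Job 1: p=7, C=7
  Job 2: p=7, C=14
  Job 3: p=8, C=22
  Job 4: p=9, C=31
  Job 5: p=14, C=45
Total completion time = 7 + 14 + 22 + 31 + 45 = 119

119


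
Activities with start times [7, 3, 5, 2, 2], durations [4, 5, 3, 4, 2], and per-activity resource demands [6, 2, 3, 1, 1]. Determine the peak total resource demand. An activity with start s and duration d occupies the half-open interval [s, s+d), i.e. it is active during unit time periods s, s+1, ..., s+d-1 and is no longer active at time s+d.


Each activity i is active on [start_i, start_i + duration_i).
Compute total resource usage per time slot:
  t=0: active resources = [], total = 0
  t=1: active resources = [], total = 0
  t=2: active resources = [1, 1], total = 2
  t=3: active resources = [2, 1, 1], total = 4
  t=4: active resources = [2, 1], total = 3
  t=5: active resources = [2, 3, 1], total = 6
  t=6: active resources = [2, 3], total = 5
  t=7: active resources = [6, 2, 3], total = 11
  t=8: active resources = [6], total = 6
  t=9: active resources = [6], total = 6
  t=10: active resources = [6], total = 6
Peak resource demand = 11

11


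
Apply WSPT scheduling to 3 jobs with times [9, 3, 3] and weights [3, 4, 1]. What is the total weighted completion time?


Compute p/w ratios and sort ascending (WSPT): [(3, 4), (9, 3), (3, 1)]
Compute weighted completion times:
  Job (p=3,w=4): C=3, w*C=4*3=12
  Job (p=9,w=3): C=12, w*C=3*12=36
  Job (p=3,w=1): C=15, w*C=1*15=15
Total weighted completion time = 63

63


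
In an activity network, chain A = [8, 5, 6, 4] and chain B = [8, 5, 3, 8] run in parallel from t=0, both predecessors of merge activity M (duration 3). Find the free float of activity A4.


ES(A4) = sum of predecessors on chain A = 19
EF(A4) = ES + duration = 19 + 4 = 23
Successor of A4 is M. ES(M) = max(sum(A), sum(B)) = max(23, 24) = 24
Free float = ES(successor) - EF(current) = 24 - 23 = 1

1


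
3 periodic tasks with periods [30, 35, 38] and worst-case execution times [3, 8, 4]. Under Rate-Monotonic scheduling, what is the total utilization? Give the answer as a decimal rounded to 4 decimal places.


Compute individual utilizations (exact fractions):
  Task 1: C/T = 3/30 = 1/10 (approx. 0.1)
  Task 2: C/T = 8/35 (approx. 0.2286)
  Task 3: C/T = 4/38 = 2/19 (approx. 0.1053)
Total utilization U = 1/10 + 8/35 + 2/19 = 577/1330
Rounded to 4 decimal places: U = 0.4338
RM (Liu & Layland) bound for 3 tasks = 0.779763; compare with U = 577/1330 (approx. 0.433835)
U <= bound, so schedulable by RM sufficient condition.

0.4338


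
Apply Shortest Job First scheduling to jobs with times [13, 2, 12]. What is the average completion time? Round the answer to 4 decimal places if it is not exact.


SJF order (ascending): [2, 12, 13]
Completion times:
  Job 1: burst=2, C=2
  Job 2: burst=12, C=14
  Job 3: burst=13, C=27
Average completion = 43/3 = 14.3333

14.3333


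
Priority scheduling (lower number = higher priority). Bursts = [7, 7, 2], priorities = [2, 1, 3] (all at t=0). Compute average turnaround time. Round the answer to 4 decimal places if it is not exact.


Sort by priority (ascending = highest first):
Order: [(1, 7), (2, 7), (3, 2)]
Completion times:
  Priority 1, burst=7, C=7
  Priority 2, burst=7, C=14
  Priority 3, burst=2, C=16
Average turnaround = 37/3 = 12.3333

12.3333


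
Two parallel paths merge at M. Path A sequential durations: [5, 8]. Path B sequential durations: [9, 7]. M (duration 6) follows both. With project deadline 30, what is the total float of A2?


Forward pass: ES(A2) = sum of predecessors on chain A = 5
EF = ES + duration = 5 + 8 = 13
Backward pass: LF(M) = deadline = 30; LS(M) = 30 - 6 = 24
LF(A2) = LS(M) - sum(successors on chain A) = 24 - 0 = 24
LS = LF - duration = 24 - 8 = 16
Total float = LS - ES = 16 - 5 = 11

11


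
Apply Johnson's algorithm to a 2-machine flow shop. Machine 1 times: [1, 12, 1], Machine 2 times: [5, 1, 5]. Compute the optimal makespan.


Apply Johnson's rule:
  Group 1 (a <= b): [(1, 1, 5), (3, 1, 5)]
  Group 2 (a > b): [(2, 12, 1)]
Optimal job order: [1, 3, 2]
Schedule:
  Job 1: M1 done at 1, M2 done at 6
  Job 3: M1 done at 2, M2 done at 11
  Job 2: M1 done at 14, M2 done at 15
Makespan = 15

15


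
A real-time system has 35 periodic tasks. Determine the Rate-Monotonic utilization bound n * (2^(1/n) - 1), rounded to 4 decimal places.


Compute 2^(1/35) = 1.0200016094
Subtract 1: 1.0200016094 - 1 = 0.0200016094
Multiply by n: 35 * 0.0200016094 = 0.7000563290
Round to 4 dp: 0.7001

0.7001


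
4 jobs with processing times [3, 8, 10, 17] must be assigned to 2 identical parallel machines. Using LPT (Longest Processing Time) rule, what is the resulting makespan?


Sort jobs in decreasing order (LPT): [17, 10, 8, 3]
Assign each job to the least loaded machine:
  Machine 1: jobs [17, 3], load = 20
  Machine 2: jobs [10, 8], load = 18
Makespan = max load = 20

20


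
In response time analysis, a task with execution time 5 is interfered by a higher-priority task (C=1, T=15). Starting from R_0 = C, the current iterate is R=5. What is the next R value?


R_next = C + ceil(R_prev / T_hp) * C_hp
ceil(5 / 15) = ceil(0.3333) = 1
Interference = 1 * 1 = 1
R_next = 5 + 1 = 6

6


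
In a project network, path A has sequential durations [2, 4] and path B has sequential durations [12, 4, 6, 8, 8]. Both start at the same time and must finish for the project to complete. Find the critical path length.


Path A total = 2 + 4 = 6
Path B total = 12 + 4 + 6 + 8 + 8 = 38
Critical path = longest path = max(6, 38) = 38

38


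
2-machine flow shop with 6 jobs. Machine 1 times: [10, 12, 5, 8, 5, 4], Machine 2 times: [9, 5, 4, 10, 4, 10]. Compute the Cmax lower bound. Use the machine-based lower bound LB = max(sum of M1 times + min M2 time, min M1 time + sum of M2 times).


LB1 = sum(M1 times) + min(M2 times) = 44 + 4 = 48
LB2 = min(M1 times) + sum(M2 times) = 4 + 42 = 46
Lower bound = max(LB1, LB2) = max(48, 46) = 48

48


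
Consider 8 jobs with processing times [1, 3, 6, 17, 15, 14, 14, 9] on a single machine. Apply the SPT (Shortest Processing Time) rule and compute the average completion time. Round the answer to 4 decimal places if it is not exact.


Sort jobs by processing time (SPT order): [1, 3, 6, 9, 14, 14, 15, 17]
Compute completion times sequentially:
  Job 1: processing = 1, completes at 1
  Job 2: processing = 3, completes at 4
  Job 3: processing = 6, completes at 10
  Job 4: processing = 9, completes at 19
  Job 5: processing = 14, completes at 33
  Job 6: processing = 14, completes at 47
  Job 7: processing = 15, completes at 62
  Job 8: processing = 17, completes at 79
Sum of completion times = 255
Average completion time = 255/8 = 31.875

31.875


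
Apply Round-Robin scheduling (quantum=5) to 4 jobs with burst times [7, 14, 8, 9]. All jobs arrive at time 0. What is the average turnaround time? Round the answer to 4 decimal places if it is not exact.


Time quantum = 5
Execution trace:
  J1 runs 5 units, time = 5
  J2 runs 5 units, time = 10
  J3 runs 5 units, time = 15
  J4 runs 5 units, time = 20
  J1 runs 2 units, time = 22
  J2 runs 5 units, time = 27
  J3 runs 3 units, time = 30
  J4 runs 4 units, time = 34
  J2 runs 4 units, time = 38
Finish times: [22, 38, 30, 34]
Average turnaround = 124/4 = 31.0

31.0


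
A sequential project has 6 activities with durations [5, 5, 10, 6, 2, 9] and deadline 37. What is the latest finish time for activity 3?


LF(activity 3) = deadline - sum of successor durations
Successors: activities 4 through 6 with durations [6, 2, 9]
Sum of successor durations = 17
LF = 37 - 17 = 20

20


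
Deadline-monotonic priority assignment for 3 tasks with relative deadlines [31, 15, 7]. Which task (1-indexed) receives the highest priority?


Sort tasks by relative deadline (ascending):
  Task 3: deadline = 7
  Task 2: deadline = 15
  Task 1: deadline = 31
Priority order (highest first): [3, 2, 1]
Highest priority task = 3

3


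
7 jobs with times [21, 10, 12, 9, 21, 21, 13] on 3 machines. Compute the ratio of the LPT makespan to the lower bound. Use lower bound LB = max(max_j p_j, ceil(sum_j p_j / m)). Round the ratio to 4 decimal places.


LPT order: [21, 21, 21, 13, 12, 10, 9]
Machine loads after assignment: [34, 33, 40]
LPT makespan = 40
Lower bound = max(max_job, ceil(total/3)) = max(21, 36) = 36
Ratio = 40 / 36 = 1.1111

1.1111


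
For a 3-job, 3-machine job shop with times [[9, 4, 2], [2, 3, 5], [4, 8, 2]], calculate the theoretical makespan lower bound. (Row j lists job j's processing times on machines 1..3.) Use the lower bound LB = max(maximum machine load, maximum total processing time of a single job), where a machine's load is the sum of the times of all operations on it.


Machine loads:
  Machine 1: 9 + 2 + 4 = 15
  Machine 2: 4 + 3 + 8 = 15
  Machine 3: 2 + 5 + 2 = 9
Max machine load = 15
Job totals:
  Job 1: 15
  Job 2: 10
  Job 3: 14
Max job total = 15
Lower bound = max(15, 15) = 15

15


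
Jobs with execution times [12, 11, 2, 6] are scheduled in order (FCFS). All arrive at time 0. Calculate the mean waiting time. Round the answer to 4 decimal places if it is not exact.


FCFS order (as given): [12, 11, 2, 6]
Waiting times:
  Job 1: wait = 0
  Job 2: wait = 12
  Job 3: wait = 23
  Job 4: wait = 25
Sum of waiting times = 60
Average waiting time = 60/4 = 15.0

15.0


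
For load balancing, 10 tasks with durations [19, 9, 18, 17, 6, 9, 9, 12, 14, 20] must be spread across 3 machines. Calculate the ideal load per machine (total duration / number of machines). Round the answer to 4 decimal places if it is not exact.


Total processing time = 19 + 9 + 18 + 17 + 6 + 9 + 9 + 12 + 14 + 20 = 133
Number of machines = 3
Ideal balanced load = 133 / 3 = 44.3333

44.3333


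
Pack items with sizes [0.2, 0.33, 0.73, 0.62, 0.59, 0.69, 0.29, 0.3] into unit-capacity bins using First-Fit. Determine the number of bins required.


Place items sequentially using First-Fit:
  Item 0.2 -> new Bin 1
  Item 0.33 -> Bin 1 (now 0.53)
  Item 0.73 -> new Bin 2
  Item 0.62 -> new Bin 3
  Item 0.59 -> new Bin 4
  Item 0.69 -> new Bin 5
  Item 0.29 -> Bin 1 (now 0.82)
  Item 0.3 -> Bin 3 (now 0.92)
Total bins used = 5

5


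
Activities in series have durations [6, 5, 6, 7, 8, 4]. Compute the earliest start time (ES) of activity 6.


Activity 6 starts after activities 1 through 5 complete.
Predecessor durations: [6, 5, 6, 7, 8]
ES = 6 + 5 + 6 + 7 + 8 = 32

32


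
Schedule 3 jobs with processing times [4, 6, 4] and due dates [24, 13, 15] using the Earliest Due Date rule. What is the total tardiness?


Sort by due date (EDD order): [(6, 13), (4, 15), (4, 24)]
Compute completion times and tardiness:
  Job 1: p=6, d=13, C=6, tardiness=max(0,6-13)=0
  Job 2: p=4, d=15, C=10, tardiness=max(0,10-15)=0
  Job 3: p=4, d=24, C=14, tardiness=max(0,14-24)=0
Total tardiness = 0

0


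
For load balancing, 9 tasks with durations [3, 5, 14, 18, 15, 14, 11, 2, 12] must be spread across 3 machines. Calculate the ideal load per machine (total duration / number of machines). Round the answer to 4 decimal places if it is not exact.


Total processing time = 3 + 5 + 14 + 18 + 15 + 14 + 11 + 2 + 12 = 94
Number of machines = 3
Ideal balanced load = 94 / 3 = 31.3333

31.3333


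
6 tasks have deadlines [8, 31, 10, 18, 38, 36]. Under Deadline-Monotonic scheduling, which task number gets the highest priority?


Sort tasks by relative deadline (ascending):
  Task 1: deadline = 8
  Task 3: deadline = 10
  Task 4: deadline = 18
  Task 2: deadline = 31
  Task 6: deadline = 36
  Task 5: deadline = 38
Priority order (highest first): [1, 3, 4, 2, 6, 5]
Highest priority task = 1

1


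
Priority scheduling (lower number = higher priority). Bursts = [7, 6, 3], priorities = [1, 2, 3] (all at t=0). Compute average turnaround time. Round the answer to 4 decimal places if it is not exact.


Sort by priority (ascending = highest first):
Order: [(1, 7), (2, 6), (3, 3)]
Completion times:
  Priority 1, burst=7, C=7
  Priority 2, burst=6, C=13
  Priority 3, burst=3, C=16
Average turnaround = 36/3 = 12.0

12.0


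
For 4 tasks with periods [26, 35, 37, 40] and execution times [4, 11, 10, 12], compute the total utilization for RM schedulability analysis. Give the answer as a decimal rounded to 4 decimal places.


Compute individual utilizations (exact fractions):
  Task 1: C/T = 4/26 = 2/13 (approx. 0.1538)
  Task 2: C/T = 11/35 (approx. 0.3143)
  Task 3: C/T = 10/37 (approx. 0.2703)
  Task 4: C/T = 12/40 = 3/10 (approx. 0.3)
Total utilization U = 2/13 + 11/35 + 10/37 + 3/10 = 34963/33670
Rounded to 4 decimal places: U = 1.0384
RM (Liu & Layland) bound for 4 tasks = 0.756828; compare with U = 34963/33670 (approx. 1.038402)
U > 1, so the task set is not schedulable (processor overloaded).

1.0384


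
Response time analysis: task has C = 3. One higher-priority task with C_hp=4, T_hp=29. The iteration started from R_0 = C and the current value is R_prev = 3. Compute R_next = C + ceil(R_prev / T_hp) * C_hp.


R_next = C + ceil(R_prev / T_hp) * C_hp
ceil(3 / 29) = ceil(0.1034) = 1
Interference = 1 * 4 = 4
R_next = 3 + 4 = 7

7


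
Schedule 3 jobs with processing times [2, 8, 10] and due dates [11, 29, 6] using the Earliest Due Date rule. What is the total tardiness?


Sort by due date (EDD order): [(10, 6), (2, 11), (8, 29)]
Compute completion times and tardiness:
  Job 1: p=10, d=6, C=10, tardiness=max(0,10-6)=4
  Job 2: p=2, d=11, C=12, tardiness=max(0,12-11)=1
  Job 3: p=8, d=29, C=20, tardiness=max(0,20-29)=0
Total tardiness = 5

5


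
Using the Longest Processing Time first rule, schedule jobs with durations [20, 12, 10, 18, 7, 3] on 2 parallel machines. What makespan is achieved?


Sort jobs in decreasing order (LPT): [20, 18, 12, 10, 7, 3]
Assign each job to the least loaded machine:
  Machine 1: jobs [20, 10, 7], load = 37
  Machine 2: jobs [18, 12, 3], load = 33
Makespan = max load = 37

37


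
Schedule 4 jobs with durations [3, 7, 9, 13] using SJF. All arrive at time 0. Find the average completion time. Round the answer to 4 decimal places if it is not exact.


SJF order (ascending): [3, 7, 9, 13]
Completion times:
  Job 1: burst=3, C=3
  Job 2: burst=7, C=10
  Job 3: burst=9, C=19
  Job 4: burst=13, C=32
Average completion = 64/4 = 16.0

16.0


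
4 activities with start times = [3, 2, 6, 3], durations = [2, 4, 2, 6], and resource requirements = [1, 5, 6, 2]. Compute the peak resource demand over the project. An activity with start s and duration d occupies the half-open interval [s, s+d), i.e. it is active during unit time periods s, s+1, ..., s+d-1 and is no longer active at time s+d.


Each activity i is active on [start_i, start_i + duration_i).
Compute total resource usage per time slot:
  t=0: active resources = [], total = 0
  t=1: active resources = [], total = 0
  t=2: active resources = [5], total = 5
  t=3: active resources = [1, 5, 2], total = 8
  t=4: active resources = [1, 5, 2], total = 8
  t=5: active resources = [5, 2], total = 7
  t=6: active resources = [6, 2], total = 8
  t=7: active resources = [6, 2], total = 8
  t=8: active resources = [2], total = 2
Peak resource demand = 8

8


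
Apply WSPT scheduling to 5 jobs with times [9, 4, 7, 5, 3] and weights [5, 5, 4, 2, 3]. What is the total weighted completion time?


Compute p/w ratios and sort ascending (WSPT): [(4, 5), (3, 3), (7, 4), (9, 5), (5, 2)]
Compute weighted completion times:
  Job (p=4,w=5): C=4, w*C=5*4=20
  Job (p=3,w=3): C=7, w*C=3*7=21
  Job (p=7,w=4): C=14, w*C=4*14=56
  Job (p=9,w=5): C=23, w*C=5*23=115
  Job (p=5,w=2): C=28, w*C=2*28=56
Total weighted completion time = 268

268


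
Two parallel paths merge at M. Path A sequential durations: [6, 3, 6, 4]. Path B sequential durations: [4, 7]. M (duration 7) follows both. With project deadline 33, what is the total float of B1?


Forward pass: ES(B1) = sum of predecessors on chain B = 0
EF = ES + duration = 0 + 4 = 4
Backward pass: LF(M) = deadline = 33; LS(M) = 33 - 7 = 26
LF(B1) = LS(M) - sum(successors on chain B) = 26 - 7 = 19
LS = LF - duration = 19 - 4 = 15
Total float = LS - ES = 15 - 0 = 15

15


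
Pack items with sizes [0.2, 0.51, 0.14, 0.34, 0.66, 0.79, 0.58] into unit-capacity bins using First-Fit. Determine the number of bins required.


Place items sequentially using First-Fit:
  Item 0.2 -> new Bin 1
  Item 0.51 -> Bin 1 (now 0.71)
  Item 0.14 -> Bin 1 (now 0.85)
  Item 0.34 -> new Bin 2
  Item 0.66 -> Bin 2 (now 1.0)
  Item 0.79 -> new Bin 3
  Item 0.58 -> new Bin 4
Total bins used = 4

4


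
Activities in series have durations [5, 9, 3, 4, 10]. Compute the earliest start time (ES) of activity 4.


Activity 4 starts after activities 1 through 3 complete.
Predecessor durations: [5, 9, 3]
ES = 5 + 9 + 3 = 17

17


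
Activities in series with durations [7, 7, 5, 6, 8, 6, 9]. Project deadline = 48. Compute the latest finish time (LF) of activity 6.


LF(activity 6) = deadline - sum of successor durations
Successors: activities 7 through 7 with durations [9]
Sum of successor durations = 9
LF = 48 - 9 = 39

39


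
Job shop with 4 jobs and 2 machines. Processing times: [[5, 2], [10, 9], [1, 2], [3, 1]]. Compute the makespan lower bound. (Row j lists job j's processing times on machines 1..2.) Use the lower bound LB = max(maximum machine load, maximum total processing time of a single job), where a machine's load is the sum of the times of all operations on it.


Machine loads:
  Machine 1: 5 + 10 + 1 + 3 = 19
  Machine 2: 2 + 9 + 2 + 1 = 14
Max machine load = 19
Job totals:
  Job 1: 7
  Job 2: 19
  Job 3: 3
  Job 4: 4
Max job total = 19
Lower bound = max(19, 19) = 19

19


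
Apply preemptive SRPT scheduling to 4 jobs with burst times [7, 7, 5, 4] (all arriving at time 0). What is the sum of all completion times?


Since all jobs arrive at t=0, SRPT equals SPT ordering.
SPT order: [4, 5, 7, 7]
Completion times:
  Job 1: p=4, C=4
  Job 2: p=5, C=9
  Job 3: p=7, C=16
  Job 4: p=7, C=23
Total completion time = 4 + 9 + 16 + 23 = 52

52


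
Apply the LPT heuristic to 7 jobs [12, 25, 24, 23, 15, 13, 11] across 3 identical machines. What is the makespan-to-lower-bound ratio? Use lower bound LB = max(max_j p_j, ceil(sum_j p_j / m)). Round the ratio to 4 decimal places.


LPT order: [25, 24, 23, 15, 13, 12, 11]
Machine loads after assignment: [48, 37, 38]
LPT makespan = 48
Lower bound = max(max_job, ceil(total/3)) = max(25, 41) = 41
Ratio = 48 / 41 = 1.1707

1.1707


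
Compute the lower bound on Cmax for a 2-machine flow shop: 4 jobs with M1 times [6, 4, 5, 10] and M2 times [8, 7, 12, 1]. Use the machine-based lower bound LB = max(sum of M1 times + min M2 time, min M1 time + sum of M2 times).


LB1 = sum(M1 times) + min(M2 times) = 25 + 1 = 26
LB2 = min(M1 times) + sum(M2 times) = 4 + 28 = 32
Lower bound = max(LB1, LB2) = max(26, 32) = 32

32


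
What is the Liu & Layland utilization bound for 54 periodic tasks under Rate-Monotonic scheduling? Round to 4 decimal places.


Compute 2^(1/54) = 1.0129187947
Subtract 1: 1.0129187947 - 1 = 0.0129187947
Multiply by n: 54 * 0.0129187947 = 0.6976149138
Round to 4 dp: 0.6976

0.6976


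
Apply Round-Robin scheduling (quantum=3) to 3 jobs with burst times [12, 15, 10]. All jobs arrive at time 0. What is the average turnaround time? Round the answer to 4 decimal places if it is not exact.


Time quantum = 3
Execution trace:
  J1 runs 3 units, time = 3
  J2 runs 3 units, time = 6
  J3 runs 3 units, time = 9
  J1 runs 3 units, time = 12
  J2 runs 3 units, time = 15
  J3 runs 3 units, time = 18
  J1 runs 3 units, time = 21
  J2 runs 3 units, time = 24
  J3 runs 3 units, time = 27
  J1 runs 3 units, time = 30
  J2 runs 3 units, time = 33
  J3 runs 1 units, time = 34
  J2 runs 3 units, time = 37
Finish times: [30, 37, 34]
Average turnaround = 101/3 = 33.6667

33.6667


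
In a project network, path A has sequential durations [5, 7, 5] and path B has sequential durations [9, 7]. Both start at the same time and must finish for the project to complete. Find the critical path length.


Path A total = 5 + 7 + 5 = 17
Path B total = 9 + 7 = 16
Critical path = longest path = max(17, 16) = 17

17


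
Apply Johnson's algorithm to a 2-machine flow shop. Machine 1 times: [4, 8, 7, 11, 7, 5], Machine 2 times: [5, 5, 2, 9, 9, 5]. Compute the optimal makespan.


Apply Johnson's rule:
  Group 1 (a <= b): [(1, 4, 5), (6, 5, 5), (5, 7, 9)]
  Group 2 (a > b): [(4, 11, 9), (2, 8, 5), (3, 7, 2)]
Optimal job order: [1, 6, 5, 4, 2, 3]
Schedule:
  Job 1: M1 done at 4, M2 done at 9
  Job 6: M1 done at 9, M2 done at 14
  Job 5: M1 done at 16, M2 done at 25
  Job 4: M1 done at 27, M2 done at 36
  Job 2: M1 done at 35, M2 done at 41
  Job 3: M1 done at 42, M2 done at 44
Makespan = 44

44


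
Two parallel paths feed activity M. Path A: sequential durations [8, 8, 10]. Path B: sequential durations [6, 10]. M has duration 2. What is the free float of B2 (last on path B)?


ES(B2) = sum of predecessors on chain B = 6
EF(B2) = ES + duration = 6 + 10 = 16
Successor of B2 is M. ES(M) = max(sum(A), sum(B)) = max(26, 16) = 26
Free float = ES(successor) - EF(current) = 26 - 16 = 10

10


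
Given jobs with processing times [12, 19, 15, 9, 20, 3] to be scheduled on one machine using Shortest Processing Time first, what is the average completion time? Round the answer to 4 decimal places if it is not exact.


Sort jobs by processing time (SPT order): [3, 9, 12, 15, 19, 20]
Compute completion times sequentially:
  Job 1: processing = 3, completes at 3
  Job 2: processing = 9, completes at 12
  Job 3: processing = 12, completes at 24
  Job 4: processing = 15, completes at 39
  Job 5: processing = 19, completes at 58
  Job 6: processing = 20, completes at 78
Sum of completion times = 214
Average completion time = 214/6 = 35.6667

35.6667


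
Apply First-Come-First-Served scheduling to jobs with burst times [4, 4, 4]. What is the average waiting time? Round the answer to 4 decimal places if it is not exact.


FCFS order (as given): [4, 4, 4]
Waiting times:
  Job 1: wait = 0
  Job 2: wait = 4
  Job 3: wait = 8
Sum of waiting times = 12
Average waiting time = 12/3 = 4.0

4.0


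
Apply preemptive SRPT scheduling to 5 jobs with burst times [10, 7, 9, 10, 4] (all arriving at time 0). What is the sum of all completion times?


Since all jobs arrive at t=0, SRPT equals SPT ordering.
SPT order: [4, 7, 9, 10, 10]
Completion times:
  Job 1: p=4, C=4
  Job 2: p=7, C=11
  Job 3: p=9, C=20
  Job 4: p=10, C=30
  Job 5: p=10, C=40
Total completion time = 4 + 11 + 20 + 30 + 40 = 105

105


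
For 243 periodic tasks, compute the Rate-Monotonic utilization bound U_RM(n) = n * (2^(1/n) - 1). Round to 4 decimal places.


Compute 2^(1/243) = 1.0028565297
Subtract 1: 1.0028565297 - 1 = 0.0028565297
Multiply by n: 243 * 0.0028565297 = 0.6941367171
Round to 4 dp: 0.6941

0.6941


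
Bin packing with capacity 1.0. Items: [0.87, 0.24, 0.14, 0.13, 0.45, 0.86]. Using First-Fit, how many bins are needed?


Place items sequentially using First-Fit:
  Item 0.87 -> new Bin 1
  Item 0.24 -> new Bin 2
  Item 0.14 -> Bin 2 (now 0.38)
  Item 0.13 -> Bin 1 (now 1.0)
  Item 0.45 -> Bin 2 (now 0.83)
  Item 0.86 -> new Bin 3
Total bins used = 3

3


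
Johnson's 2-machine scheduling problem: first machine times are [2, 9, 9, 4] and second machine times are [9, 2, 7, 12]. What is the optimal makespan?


Apply Johnson's rule:
  Group 1 (a <= b): [(1, 2, 9), (4, 4, 12)]
  Group 2 (a > b): [(3, 9, 7), (2, 9, 2)]
Optimal job order: [1, 4, 3, 2]
Schedule:
  Job 1: M1 done at 2, M2 done at 11
  Job 4: M1 done at 6, M2 done at 23
  Job 3: M1 done at 15, M2 done at 30
  Job 2: M1 done at 24, M2 done at 32
Makespan = 32

32


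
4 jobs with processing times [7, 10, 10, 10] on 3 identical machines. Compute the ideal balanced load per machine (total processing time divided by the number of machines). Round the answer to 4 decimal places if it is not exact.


Total processing time = 7 + 10 + 10 + 10 = 37
Number of machines = 3
Ideal balanced load = 37 / 3 = 12.3333

12.3333


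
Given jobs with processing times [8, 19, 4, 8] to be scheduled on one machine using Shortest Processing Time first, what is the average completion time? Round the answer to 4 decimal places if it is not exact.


Sort jobs by processing time (SPT order): [4, 8, 8, 19]
Compute completion times sequentially:
  Job 1: processing = 4, completes at 4
  Job 2: processing = 8, completes at 12
  Job 3: processing = 8, completes at 20
  Job 4: processing = 19, completes at 39
Sum of completion times = 75
Average completion time = 75/4 = 18.75

18.75


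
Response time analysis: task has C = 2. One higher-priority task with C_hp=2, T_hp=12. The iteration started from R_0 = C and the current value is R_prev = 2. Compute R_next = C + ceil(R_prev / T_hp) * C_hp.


R_next = C + ceil(R_prev / T_hp) * C_hp
ceil(2 / 12) = ceil(0.1667) = 1
Interference = 1 * 2 = 2
R_next = 2 + 2 = 4

4


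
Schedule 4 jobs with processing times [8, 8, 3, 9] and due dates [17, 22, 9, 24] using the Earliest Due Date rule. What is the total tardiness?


Sort by due date (EDD order): [(3, 9), (8, 17), (8, 22), (9, 24)]
Compute completion times and tardiness:
  Job 1: p=3, d=9, C=3, tardiness=max(0,3-9)=0
  Job 2: p=8, d=17, C=11, tardiness=max(0,11-17)=0
  Job 3: p=8, d=22, C=19, tardiness=max(0,19-22)=0
  Job 4: p=9, d=24, C=28, tardiness=max(0,28-24)=4
Total tardiness = 4

4


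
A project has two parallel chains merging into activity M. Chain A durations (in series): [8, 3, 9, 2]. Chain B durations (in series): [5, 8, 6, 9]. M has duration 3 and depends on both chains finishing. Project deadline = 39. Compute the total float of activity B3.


Forward pass: ES(B3) = sum of predecessors on chain B = 13
EF = ES + duration = 13 + 6 = 19
Backward pass: LF(M) = deadline = 39; LS(M) = 39 - 3 = 36
LF(B3) = LS(M) - sum(successors on chain B) = 36 - 9 = 27
LS = LF - duration = 27 - 6 = 21
Total float = LS - ES = 21 - 13 = 8

8


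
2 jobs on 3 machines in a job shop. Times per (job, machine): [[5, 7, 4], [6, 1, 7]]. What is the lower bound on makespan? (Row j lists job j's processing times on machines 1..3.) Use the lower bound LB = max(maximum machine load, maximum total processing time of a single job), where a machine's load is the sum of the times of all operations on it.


Machine loads:
  Machine 1: 5 + 6 = 11
  Machine 2: 7 + 1 = 8
  Machine 3: 4 + 7 = 11
Max machine load = 11
Job totals:
  Job 1: 16
  Job 2: 14
Max job total = 16
Lower bound = max(11, 16) = 16

16


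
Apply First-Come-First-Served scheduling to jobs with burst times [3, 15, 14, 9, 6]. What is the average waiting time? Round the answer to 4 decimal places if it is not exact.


FCFS order (as given): [3, 15, 14, 9, 6]
Waiting times:
  Job 1: wait = 0
  Job 2: wait = 3
  Job 3: wait = 18
  Job 4: wait = 32
  Job 5: wait = 41
Sum of waiting times = 94
Average waiting time = 94/5 = 18.8

18.8


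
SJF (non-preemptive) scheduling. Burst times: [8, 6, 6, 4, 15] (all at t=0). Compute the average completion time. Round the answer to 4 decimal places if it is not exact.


SJF order (ascending): [4, 6, 6, 8, 15]
Completion times:
  Job 1: burst=4, C=4
  Job 2: burst=6, C=10
  Job 3: burst=6, C=16
  Job 4: burst=8, C=24
  Job 5: burst=15, C=39
Average completion = 93/5 = 18.6

18.6


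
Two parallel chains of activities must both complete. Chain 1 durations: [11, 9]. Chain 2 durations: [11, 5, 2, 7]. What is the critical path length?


Path A total = 11 + 9 = 20
Path B total = 11 + 5 + 2 + 7 = 25
Critical path = longest path = max(20, 25) = 25

25


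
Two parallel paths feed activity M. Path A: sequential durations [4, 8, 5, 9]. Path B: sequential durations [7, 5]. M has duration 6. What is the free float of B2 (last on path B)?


ES(B2) = sum of predecessors on chain B = 7
EF(B2) = ES + duration = 7 + 5 = 12
Successor of B2 is M. ES(M) = max(sum(A), sum(B)) = max(26, 12) = 26
Free float = ES(successor) - EF(current) = 26 - 12 = 14

14


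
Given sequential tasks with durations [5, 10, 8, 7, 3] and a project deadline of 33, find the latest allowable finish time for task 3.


LF(activity 3) = deadline - sum of successor durations
Successors: activities 4 through 5 with durations [7, 3]
Sum of successor durations = 10
LF = 33 - 10 = 23

23


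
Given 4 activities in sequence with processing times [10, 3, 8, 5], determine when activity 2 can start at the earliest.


Activity 2 starts after activities 1 through 1 complete.
Predecessor durations: [10]
ES = 10 = 10

10


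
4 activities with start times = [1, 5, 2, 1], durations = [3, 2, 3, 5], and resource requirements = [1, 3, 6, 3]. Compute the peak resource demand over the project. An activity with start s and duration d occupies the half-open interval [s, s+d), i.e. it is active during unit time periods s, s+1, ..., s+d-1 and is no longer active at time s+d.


Each activity i is active on [start_i, start_i + duration_i).
Compute total resource usage per time slot:
  t=0: active resources = [], total = 0
  t=1: active resources = [1, 3], total = 4
  t=2: active resources = [1, 6, 3], total = 10
  t=3: active resources = [1, 6, 3], total = 10
  t=4: active resources = [6, 3], total = 9
  t=5: active resources = [3, 3], total = 6
  t=6: active resources = [3], total = 3
Peak resource demand = 10

10
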